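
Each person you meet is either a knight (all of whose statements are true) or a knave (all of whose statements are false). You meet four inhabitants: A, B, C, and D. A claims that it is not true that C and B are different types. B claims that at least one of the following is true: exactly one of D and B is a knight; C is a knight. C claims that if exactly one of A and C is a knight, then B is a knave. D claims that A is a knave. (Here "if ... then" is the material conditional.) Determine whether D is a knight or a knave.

D is a knave.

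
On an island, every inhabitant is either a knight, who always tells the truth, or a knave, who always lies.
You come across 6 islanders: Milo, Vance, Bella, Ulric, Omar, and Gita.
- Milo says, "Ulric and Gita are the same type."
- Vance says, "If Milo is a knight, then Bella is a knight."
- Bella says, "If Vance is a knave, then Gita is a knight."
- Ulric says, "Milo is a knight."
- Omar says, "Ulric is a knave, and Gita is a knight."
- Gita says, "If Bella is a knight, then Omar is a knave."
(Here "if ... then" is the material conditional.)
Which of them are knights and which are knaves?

Milo is a knight; "Ulric and Gita are the same type" is true, as required.
As a knight, Vance's statement "if Milo is a knight, then Bella is a knight" should be true; it is.
Bella is a knight, so "if Vance is a knave, then Gita is a knight" must be true — and it is.
Ulric is a knight, and the claim "Milo is a knight" is indeed true.
As a knave, Omar's statement "Ulric is a knave, and Gita is a knight" should be False; it is.
Since Gita is a knight, "if Bella is a knight, then Omar is a knave" needs to be true, which holds.

Milo is a knight, Vance is a knight, Bella is a knight, Ulric is a knight, Omar is a knave, and Gita is a knight.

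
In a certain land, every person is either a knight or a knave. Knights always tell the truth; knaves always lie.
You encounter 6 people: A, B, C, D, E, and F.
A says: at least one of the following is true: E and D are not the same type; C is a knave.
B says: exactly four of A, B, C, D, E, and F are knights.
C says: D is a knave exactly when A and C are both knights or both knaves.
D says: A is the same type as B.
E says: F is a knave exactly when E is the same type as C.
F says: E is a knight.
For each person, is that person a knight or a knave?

A is a knight, B is a knave, C is a knave, D is a knave, E is a knight, and F is a knight.

A is a knight; "at least one of the following is true: E and D are not the same type; C is a knave" is true, as required.
B is a knave, so "exactly four of A, B, C, D, E, and F are knights" must be false — and it is.
As a knave, C's statement "D is a knave exactly when A and C are both knights or both knaves" should be false; it is.
D is a knave, and the claim "A is the same type as B" is indeed false.
E is a knight; "F is a knave exactly when E is the same type as C" is true, as required.
F is a knight; "E is a knight" is true, as required.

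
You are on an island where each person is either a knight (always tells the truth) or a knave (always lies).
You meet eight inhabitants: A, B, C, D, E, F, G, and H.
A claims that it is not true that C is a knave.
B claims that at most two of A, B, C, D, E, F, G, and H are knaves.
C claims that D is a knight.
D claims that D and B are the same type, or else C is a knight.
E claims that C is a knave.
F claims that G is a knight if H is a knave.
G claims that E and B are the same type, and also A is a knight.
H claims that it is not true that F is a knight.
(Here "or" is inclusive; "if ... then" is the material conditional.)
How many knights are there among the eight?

5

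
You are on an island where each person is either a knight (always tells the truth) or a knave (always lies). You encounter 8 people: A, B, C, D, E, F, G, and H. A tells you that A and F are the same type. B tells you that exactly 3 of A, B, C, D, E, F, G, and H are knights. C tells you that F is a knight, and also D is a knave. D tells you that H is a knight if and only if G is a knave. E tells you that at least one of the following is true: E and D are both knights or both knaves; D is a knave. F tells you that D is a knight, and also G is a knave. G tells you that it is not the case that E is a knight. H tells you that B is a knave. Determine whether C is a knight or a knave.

C is a knave.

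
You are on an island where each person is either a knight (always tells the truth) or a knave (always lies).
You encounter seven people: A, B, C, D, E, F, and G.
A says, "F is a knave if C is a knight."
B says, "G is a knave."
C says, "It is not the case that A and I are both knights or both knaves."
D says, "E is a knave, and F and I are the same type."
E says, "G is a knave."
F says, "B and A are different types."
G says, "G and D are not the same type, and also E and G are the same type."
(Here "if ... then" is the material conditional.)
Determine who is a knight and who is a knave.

A is a knave, B is a knight, C is a knight, D is a knave, E is a knight, F is a knight, and G is a knave.

A is a knave; "F is a knave if C is a knight" is false, as required.
B is a knight, so "G is a knave" must be true — and it is.
C is a knight, and the claim "it is not the case that A and I are both knights or both knaves" is indeed true.
Since D is a knave, "E is a knave, and F and I are the same type" needs to be false, which holds.
Since E is a knight, "G is a knave" needs to be true, which holds.
Since F is a knight, "B and A are different types" needs to be true, which holds.
G is a knave, so "G and D are not the same type, and also E and G are the same type" must be false — and it is.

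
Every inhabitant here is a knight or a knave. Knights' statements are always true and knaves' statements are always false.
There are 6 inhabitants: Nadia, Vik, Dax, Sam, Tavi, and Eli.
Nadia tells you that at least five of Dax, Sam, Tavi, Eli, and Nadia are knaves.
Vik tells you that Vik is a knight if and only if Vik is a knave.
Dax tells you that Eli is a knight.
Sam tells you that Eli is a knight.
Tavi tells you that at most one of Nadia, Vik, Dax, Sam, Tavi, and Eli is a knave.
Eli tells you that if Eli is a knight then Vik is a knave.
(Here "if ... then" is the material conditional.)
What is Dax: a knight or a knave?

Dax is a knight.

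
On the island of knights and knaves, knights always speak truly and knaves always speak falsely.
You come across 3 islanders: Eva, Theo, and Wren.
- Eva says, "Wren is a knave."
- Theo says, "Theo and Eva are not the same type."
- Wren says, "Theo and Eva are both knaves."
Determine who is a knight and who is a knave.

Eva is a knave, Theo is a knave, and Wren is a knight.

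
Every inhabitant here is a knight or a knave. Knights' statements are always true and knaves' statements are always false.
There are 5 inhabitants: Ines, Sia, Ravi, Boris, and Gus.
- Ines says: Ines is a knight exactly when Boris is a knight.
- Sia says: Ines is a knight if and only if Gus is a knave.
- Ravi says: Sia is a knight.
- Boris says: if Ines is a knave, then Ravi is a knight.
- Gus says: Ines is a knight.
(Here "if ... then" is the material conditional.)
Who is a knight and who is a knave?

Ines is a knight, Sia is a knave, Ravi is a knave, Boris is a knight, and Gus is a knight.

Since Ines is a knight, "Ines is a knight exactly when Boris is a knight" needs to be True, which holds.
As a knave, Sia's statement "Ines is a knight if and only if Gus is a knave" should be false; it is.
Ravi (knave): "Sia is a knight" — false. ✓
Since Boris is a knight, "if Ines is a knave, then Ravi is a knight" needs to be True, which holds.
Gus is a knight, so "Ines is a knight" must be True — and it is.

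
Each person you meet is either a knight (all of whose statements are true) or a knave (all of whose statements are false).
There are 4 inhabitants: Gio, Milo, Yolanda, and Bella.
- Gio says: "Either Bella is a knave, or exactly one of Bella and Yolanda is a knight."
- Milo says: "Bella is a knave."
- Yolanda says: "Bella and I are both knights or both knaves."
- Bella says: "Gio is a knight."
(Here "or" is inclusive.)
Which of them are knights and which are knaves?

Suppose Gio is a knave. Then Gio's statement "either Bella is a knave, or exactly one of Bella and Yolanda is a knight" would have to be false. Checking the 8 ways to assign the others, none is consistent with every speaker.
(For instance, with Milo=knave, Yolanda=knave, Bella=knight, Gio's claim "either Bella is a knave, or exactly one of Bella and Yolanda is a knight" comes out true where it would need to be false.)
So Gio must be a knight, making "either Bella is a knave, or exactly one of Bella and Yolanda is a knight" true. Taking Gio=knight, Milo=knave, Yolanda=knave, Bella=knight, each remaining statement checks out:
  Milo (knave): "Bella is a knave" — false. ✓
  Yolanda (knave): "Bella and I are both knights or both knaves" — false. ✓
  Bella (knight): "Gio is a knight" — true. ✓
This is the unique consistent assignment.

Gio is a knight, Milo is a knave, Yolanda is a knave, and Bella is a knight.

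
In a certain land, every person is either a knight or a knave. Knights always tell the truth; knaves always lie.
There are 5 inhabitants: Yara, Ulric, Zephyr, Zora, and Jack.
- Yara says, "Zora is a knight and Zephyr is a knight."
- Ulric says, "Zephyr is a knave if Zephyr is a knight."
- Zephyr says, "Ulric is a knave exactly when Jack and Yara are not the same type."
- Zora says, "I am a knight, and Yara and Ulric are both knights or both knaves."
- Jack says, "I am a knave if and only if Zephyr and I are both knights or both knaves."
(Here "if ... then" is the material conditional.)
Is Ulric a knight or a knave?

Consistent assignments: {Yara=knave, Ulric=knight, Zephyr=knave, Zora=knave, Jack=knight}
In every consistent assignment, Ulric is a knight.

Ulric is a knight.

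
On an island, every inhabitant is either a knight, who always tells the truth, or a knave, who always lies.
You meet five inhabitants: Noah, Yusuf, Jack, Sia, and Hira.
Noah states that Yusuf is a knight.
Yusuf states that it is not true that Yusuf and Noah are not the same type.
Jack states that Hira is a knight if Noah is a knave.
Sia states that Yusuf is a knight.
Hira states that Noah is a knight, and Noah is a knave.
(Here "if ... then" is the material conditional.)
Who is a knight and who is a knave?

Knights: Noah, Yusuf, Jack, and Sia. Knaves: Hira.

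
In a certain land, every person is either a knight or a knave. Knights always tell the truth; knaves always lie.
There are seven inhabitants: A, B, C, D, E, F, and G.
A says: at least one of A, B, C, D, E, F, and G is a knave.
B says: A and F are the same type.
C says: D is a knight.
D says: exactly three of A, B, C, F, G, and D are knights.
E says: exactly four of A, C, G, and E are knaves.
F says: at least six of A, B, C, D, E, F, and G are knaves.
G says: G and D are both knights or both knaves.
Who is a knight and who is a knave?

A is a knight, B is a knave, C is a knight, D is a knight, E is a knave, F is a knave, and G is a knave.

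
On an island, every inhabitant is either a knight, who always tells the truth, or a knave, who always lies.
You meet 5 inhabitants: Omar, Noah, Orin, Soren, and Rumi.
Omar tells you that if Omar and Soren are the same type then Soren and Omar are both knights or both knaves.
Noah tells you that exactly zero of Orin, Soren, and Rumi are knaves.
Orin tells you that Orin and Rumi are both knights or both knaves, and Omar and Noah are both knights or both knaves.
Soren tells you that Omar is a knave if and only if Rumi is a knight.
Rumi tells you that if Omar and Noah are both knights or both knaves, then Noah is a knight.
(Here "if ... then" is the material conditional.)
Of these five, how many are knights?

The unique consistent assignment is Omar=knight, Noah=knave, Orin=knave, Soren=knave, Rumi=knight.
That has 2 knights.

2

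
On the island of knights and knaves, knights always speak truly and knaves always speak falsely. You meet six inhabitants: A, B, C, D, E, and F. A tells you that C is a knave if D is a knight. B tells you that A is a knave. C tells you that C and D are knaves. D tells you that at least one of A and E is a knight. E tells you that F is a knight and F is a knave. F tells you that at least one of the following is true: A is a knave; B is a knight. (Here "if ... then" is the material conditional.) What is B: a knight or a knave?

B is a knave.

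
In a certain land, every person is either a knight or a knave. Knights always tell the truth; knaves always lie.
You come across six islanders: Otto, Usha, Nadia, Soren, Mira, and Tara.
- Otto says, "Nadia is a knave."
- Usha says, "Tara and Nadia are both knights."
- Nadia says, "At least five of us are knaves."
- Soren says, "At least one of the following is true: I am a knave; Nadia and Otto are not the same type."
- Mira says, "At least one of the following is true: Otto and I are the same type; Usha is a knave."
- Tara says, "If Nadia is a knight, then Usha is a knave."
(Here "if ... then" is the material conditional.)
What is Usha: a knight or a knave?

Usha is a knave.

Consistent assignments: {Otto=knight, Usha=knave, Nadia=knave, Soren=knight, Mira=knight, Tara=knight}
In every consistent assignment, Usha is a knave.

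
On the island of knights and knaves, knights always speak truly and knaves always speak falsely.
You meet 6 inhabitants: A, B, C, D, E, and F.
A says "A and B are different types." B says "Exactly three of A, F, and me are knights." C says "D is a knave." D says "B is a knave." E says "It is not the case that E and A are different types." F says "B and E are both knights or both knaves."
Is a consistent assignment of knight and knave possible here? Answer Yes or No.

One consistent assignment: A=knight, B=knave, C=knave, D=knight, E=knight, F=knave.

Yes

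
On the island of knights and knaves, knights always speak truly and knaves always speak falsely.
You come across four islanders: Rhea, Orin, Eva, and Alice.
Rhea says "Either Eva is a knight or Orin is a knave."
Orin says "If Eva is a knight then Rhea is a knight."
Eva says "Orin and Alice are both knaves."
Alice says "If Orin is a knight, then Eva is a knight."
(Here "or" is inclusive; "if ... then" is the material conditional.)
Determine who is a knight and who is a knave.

Rhea (knave): "either Eva is a knight or Orin is a knave" — false. ✓
Orin (knight): "if Eva is a knight then Rhea is a knight" — true. ✓
Eva is a knave, and the claim "Orin and Alice are both knaves" is indeed false.
As a knave, Alice's statement "if Orin is a knight, then Eva is a knight" should be false; it is.

Rhea is a knave, Orin is a knight, Eva is a knave, and Alice is a knave.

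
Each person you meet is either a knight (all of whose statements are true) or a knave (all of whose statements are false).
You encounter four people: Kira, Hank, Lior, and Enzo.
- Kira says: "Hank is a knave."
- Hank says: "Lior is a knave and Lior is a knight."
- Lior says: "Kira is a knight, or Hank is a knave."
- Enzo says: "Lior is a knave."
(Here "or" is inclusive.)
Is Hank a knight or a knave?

Hank is a knave.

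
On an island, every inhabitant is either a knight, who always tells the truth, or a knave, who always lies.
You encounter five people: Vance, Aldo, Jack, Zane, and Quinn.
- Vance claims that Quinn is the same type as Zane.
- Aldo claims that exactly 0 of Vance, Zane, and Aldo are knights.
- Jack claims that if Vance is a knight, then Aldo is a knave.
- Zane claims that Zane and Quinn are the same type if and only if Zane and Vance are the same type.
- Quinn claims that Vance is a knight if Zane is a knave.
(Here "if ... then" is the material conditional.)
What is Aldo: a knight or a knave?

Aldo is a knave.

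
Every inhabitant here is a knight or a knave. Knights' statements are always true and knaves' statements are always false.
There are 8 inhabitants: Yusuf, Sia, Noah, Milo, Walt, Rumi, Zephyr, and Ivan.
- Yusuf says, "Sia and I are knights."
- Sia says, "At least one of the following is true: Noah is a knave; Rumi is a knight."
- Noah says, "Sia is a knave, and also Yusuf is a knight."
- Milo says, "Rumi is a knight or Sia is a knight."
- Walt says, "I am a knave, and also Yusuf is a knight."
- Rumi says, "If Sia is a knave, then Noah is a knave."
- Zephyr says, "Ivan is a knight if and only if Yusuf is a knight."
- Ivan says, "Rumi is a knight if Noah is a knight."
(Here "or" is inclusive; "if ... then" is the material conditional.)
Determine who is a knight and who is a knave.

Knights: Sia, Milo, Rumi, and Ivan. Knaves: Yusuf, Noah, Walt, and Zephyr.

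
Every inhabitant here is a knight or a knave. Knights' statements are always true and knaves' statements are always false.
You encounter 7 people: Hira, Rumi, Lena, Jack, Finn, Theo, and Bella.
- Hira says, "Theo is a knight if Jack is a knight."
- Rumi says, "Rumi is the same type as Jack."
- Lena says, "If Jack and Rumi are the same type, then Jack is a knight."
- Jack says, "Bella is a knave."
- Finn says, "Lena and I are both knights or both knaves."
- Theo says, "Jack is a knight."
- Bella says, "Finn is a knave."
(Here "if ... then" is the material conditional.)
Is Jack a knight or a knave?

Jack is a knight.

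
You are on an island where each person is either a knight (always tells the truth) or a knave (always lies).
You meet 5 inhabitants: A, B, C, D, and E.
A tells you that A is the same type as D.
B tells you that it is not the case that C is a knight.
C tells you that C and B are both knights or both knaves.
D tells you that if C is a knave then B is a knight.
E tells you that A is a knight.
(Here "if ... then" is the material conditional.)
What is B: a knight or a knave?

B is a knight.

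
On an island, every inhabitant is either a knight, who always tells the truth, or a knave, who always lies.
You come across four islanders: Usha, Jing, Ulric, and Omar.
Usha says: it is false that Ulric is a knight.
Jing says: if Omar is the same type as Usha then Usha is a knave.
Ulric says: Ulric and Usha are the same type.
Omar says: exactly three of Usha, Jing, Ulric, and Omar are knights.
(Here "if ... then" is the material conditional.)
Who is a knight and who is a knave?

Knights: Usha and Jing. Knaves: Ulric and Omar.

Usha is a knight, so "it is false that Ulric is a knight" must be True — and it is.
Jing is a knight; "if Omar is the same type as Usha then Usha is a knave" is True, as required.
Since Ulric is a knave, "Ulric and Usha are the same type" needs to be False, which holds.
Omar is a knave; "exactly three of Usha, Jing, Ulric, and Omar are knights" is False, as required.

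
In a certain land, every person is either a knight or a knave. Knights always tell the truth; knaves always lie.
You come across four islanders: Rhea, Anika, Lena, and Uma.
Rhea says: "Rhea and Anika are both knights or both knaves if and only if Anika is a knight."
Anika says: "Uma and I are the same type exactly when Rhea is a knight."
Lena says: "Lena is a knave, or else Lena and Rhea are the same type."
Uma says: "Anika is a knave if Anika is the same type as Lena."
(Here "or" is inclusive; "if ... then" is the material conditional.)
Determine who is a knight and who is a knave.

Rhea is a knight, Anika is a knave, Lena is a knight, and Uma is a knight.

Suppose Rhea is a knave. Then Rhea's statement "Rhea and Anika are both knights or both knaves if and only if Anika is a knight" would have to be false. Checking the 8 ways to assign the others, none is consistent with every speaker.
(For instance, with Anika=knave, Lena=knight, Uma=knight, Anika's claim "Uma and I are the same type exactly when Rhea is a knight" comes out true where it would need to be false.)
So Rhea must be a knight, making "Rhea and Anika are both knights or both knaves if and only if Anika is a knight" true. Taking Rhea=knight, Anika=knave, Lena=knight, Uma=knight, each remaining statement checks out:
  Anika (knave): "Uma and I are the same type exactly when Rhea is a knight" — false. ✓
  Lena (knight): "Lena is a knave, or else Lena and Rhea are the same type" — true. ✓
  Uma (knight): "Anika is a knave if Anika is the same type as Lena" — true. ✓
This is the unique consistent assignment.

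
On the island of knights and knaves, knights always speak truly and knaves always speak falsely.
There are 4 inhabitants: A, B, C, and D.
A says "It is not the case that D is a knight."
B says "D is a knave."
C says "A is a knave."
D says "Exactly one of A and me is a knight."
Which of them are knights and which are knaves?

A (knave): "it is not the case that D is a knight" — False. ✓
B (knave): "D is a knave" — False. ✓
C is a knight, and the claim "A is a knave" is indeed true.
Since D is a knight, "exactly one of A and me is a knight" needs to be true, which holds.

Knights: C and D. Knaves: A and B.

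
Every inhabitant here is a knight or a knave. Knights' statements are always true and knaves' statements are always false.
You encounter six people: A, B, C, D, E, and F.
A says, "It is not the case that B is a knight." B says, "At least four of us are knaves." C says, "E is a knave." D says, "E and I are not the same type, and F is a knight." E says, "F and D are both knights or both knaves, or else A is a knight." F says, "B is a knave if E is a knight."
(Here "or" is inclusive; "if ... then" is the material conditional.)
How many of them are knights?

2

The unique consistent assignment is A=knave, B=knight, C=knave, D=knave, E=knight, F=knave.
That has 2 knights.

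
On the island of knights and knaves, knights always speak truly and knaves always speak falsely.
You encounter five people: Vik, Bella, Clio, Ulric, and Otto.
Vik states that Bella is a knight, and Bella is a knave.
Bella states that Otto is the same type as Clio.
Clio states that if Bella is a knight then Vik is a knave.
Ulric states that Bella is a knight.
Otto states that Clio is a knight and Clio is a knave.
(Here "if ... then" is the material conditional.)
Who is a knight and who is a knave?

Vik is a knave, so "Bella is a knight, and Bella is a knave" must be false — and it is.
Since Bella is a knave, "Otto is the same type as Clio" needs to be false, which holds.
Clio (knight): "if Bella is a knight then Vik is a knave" — true. ✓
Ulric is a knave, and the claim "Bella is a knight" is indeed false.
Otto is a knave, so "Clio is a knight and Clio is a knave" must be false — and it is.

Vik is a knave, Bella is a knave, Clio is a knight, Ulric is a knave, and Otto is a knave.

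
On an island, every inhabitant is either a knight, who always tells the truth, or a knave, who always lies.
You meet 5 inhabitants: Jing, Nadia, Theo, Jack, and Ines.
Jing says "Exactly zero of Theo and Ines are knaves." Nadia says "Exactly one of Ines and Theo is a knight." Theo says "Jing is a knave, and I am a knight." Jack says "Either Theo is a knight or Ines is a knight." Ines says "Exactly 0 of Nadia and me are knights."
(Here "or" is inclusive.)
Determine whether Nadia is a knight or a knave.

Nadia is a knight.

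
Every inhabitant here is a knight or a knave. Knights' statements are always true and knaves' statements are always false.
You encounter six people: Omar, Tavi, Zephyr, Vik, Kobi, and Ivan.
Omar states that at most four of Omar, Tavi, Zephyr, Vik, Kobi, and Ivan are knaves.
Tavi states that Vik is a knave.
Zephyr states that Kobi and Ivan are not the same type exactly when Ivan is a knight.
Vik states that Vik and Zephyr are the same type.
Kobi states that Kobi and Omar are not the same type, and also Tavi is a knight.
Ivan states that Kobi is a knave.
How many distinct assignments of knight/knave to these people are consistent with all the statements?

1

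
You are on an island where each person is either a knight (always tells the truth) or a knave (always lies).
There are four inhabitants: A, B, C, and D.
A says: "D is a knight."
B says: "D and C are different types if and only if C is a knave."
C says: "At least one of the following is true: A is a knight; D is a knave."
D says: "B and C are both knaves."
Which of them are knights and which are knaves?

A is a knave, B is a knave, C is a knight, and D is a knave.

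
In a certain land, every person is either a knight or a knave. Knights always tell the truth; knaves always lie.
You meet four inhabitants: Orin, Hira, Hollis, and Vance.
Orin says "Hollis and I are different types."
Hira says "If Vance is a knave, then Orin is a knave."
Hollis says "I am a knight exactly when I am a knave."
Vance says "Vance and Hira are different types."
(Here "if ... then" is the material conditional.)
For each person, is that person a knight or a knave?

Orin is a knight; "Hollis and I are different types" is True, as required.
Since Hira is a knave, "if Vance is a knave, then Orin is a knave" needs to be false, which holds.
Hollis (knave): "I am a knight exactly when I am a knave" — false. ✓
As a knave, Vance's statement "Vance and Hira are different types" should be false; it is.

Orin is a knight, Hira is a knave, Hollis is a knave, and Vance is a knave.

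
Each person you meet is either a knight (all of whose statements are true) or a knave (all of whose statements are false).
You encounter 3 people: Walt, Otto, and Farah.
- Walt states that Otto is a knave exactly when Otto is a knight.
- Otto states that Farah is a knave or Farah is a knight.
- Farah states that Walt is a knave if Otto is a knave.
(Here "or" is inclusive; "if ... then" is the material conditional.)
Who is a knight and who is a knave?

Suppose Walt is a knight. Then Walt's statement "Otto is a knave exactly when Otto is a knight" would have to be true. Checking the 4 ways to assign the others, none is consistent with every speaker.
(For instance, with Otto=knight, Farah=knight, Walt's claim "Otto is a knave exactly when Otto is a knight" comes out false where it would need to be true.)
So Walt must be a knave, making "Otto is a knave exactly when Otto is a knight" false. Taking Walt=knave, Otto=knight, Farah=knight, each remaining statement checks out:
  Otto (knight): "Farah is a knave or Farah is a knight" — true. ✓
  Farah (knight): "Walt is a knave if Otto is a knave" — true. ✓
This is the unique consistent assignment.

Walt is a knave, Otto is a knight, and Farah is a knight.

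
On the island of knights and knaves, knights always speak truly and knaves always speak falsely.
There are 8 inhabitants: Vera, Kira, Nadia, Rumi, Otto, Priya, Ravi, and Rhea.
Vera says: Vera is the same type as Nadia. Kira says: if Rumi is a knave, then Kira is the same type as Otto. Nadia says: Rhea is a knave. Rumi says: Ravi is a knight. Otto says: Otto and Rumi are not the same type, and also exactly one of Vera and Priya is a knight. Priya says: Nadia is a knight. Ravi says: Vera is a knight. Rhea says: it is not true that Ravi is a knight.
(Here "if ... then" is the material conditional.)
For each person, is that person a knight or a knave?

Vera is a knight, so "Vera is the same type as Nadia" must be True — and it is.
As a knight, Kira's statement "if Rumi is a knave, then Kira is the same type as Otto" should be True; it is.
Nadia is a knight; "Rhea is a knave" is True, as required.
Rumi is a knight; "Ravi is a knight" is True, as required.
Since Otto is a knave, "Otto and Rumi are not the same type, and also exactly one of Vera and Priya is a knight" needs to be False, which holds.
Since Priya is a knight, "Nadia is a knight" needs to be True, which holds.
Ravi is a knight; "Vera is a knight" is True, as required.
Rhea is a knave; "it is not true that Ravi is a knight" is False, as required.

Vera is a knight, Kira is a knight, Nadia is a knight, Rumi is a knight, Otto is a knave, Priya is a knight, Ravi is a knight, and Rhea is a knave.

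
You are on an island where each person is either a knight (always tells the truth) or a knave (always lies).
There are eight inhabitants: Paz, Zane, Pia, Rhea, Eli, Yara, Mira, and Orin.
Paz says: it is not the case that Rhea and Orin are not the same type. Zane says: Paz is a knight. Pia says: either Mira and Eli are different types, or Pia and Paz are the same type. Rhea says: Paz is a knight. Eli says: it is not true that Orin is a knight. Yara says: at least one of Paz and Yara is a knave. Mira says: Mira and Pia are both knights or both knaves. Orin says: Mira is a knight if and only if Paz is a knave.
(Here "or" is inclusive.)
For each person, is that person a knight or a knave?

Paz is a knave, Zane is a knave, Pia is a knight, Rhea is a knave, Eli is a knave, Yara is a knight, Mira is a knight, and Orin is a knight.

Since Paz is a knave, "it is not the case that Rhea and Orin are not the same type" needs to be false, which holds.
As a knave, Zane's statement "Paz is a knight" should be false; it is.
As a knight, Pia's statement "either Mira and Eli are different types, or Pia and Paz are the same type" should be true; it is.
Rhea is a knave; "Paz is a knight" is false, as required.
Since Eli is a knave, "it is not true that Orin is a knight" needs to be false, which holds.
Yara is a knight, so "at least one of Paz and Yara is a knave" must be true — and it is.
Since Mira is a knight, "Mira and Pia are both knights or both knaves" needs to be true, which holds.
Orin is a knight; "Mira is a knight if and only if Paz is a knave" is true, as required.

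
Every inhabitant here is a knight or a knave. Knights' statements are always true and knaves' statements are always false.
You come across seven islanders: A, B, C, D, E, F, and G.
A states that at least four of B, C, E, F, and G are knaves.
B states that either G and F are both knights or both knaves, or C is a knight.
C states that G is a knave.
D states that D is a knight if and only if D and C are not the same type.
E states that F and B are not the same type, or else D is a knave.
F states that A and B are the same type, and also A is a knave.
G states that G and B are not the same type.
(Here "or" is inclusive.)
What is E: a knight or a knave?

E is a knave.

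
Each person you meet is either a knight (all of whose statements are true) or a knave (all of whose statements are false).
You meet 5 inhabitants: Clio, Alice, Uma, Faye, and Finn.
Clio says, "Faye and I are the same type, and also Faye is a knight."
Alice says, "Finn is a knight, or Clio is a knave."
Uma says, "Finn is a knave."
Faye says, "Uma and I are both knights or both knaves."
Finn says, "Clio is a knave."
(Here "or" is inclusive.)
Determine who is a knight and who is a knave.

Suppose Clio is a knave. Then Clio's statement "Faye and I are the same type, and also Faye is a knight" would have to be false. Checking the 16 ways to assign the others, none is consistent with every speaker.
(For instance, with Alice=knave, Uma=knight, Faye=knight, Finn=knave, Alice's claim "Finn is a knight, or Clio is a knave" comes out true where it would need to be false.)
So Clio must be a knight, making "Faye and I are the same type, and also Faye is a knight" true. Taking Clio=knight, Alice=knave, Uma=knight, Faye=knight, Finn=knave, each remaining statement checks out:
  Alice (knave): "Finn is a knight, or Clio is a knave" — false. ✓
  Uma (knight): "Finn is a knave" — true. ✓
  Faye (knight): "Uma and I are both knights or both knaves" — true. ✓
  Finn (knave): "Clio is a knave" — false. ✓
This is the unique consistent assignment.

Knights: Clio, Uma, and Faye. Knaves: Alice and Finn.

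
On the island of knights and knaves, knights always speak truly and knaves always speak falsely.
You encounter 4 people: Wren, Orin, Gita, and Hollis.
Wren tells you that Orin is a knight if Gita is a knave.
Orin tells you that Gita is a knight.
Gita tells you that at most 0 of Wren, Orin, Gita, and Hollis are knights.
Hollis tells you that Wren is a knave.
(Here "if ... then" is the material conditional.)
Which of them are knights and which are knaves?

Wren is a knave, Orin is a knave, Gita is a knave, and Hollis is a knight.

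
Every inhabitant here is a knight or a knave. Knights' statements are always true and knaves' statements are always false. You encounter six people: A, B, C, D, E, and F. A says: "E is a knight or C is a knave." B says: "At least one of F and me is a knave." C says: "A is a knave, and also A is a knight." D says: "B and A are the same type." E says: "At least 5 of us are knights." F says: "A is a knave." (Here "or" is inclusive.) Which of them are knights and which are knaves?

Knights: A, B, and D. Knaves: C, E, and F.

A is a knight; "E is a knight or C is a knave" is True, as required.
B is a knight, and the claim "at least one of F and me is a knave" is indeed True.
Since C is a knave, "A is a knave, and also A is a knight" needs to be False, which holds.
D (knight): "B and A are the same type" — True. ✓
E is a knave; "at least 5 of us are knights" is False, as required.
F is a knave; "A is a knave" is False, as required.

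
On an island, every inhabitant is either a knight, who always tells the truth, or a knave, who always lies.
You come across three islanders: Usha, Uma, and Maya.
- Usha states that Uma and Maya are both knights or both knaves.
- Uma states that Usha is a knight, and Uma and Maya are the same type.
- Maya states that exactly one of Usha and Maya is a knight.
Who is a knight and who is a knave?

Usha is a knave, Uma is a knave, and Maya is a knight.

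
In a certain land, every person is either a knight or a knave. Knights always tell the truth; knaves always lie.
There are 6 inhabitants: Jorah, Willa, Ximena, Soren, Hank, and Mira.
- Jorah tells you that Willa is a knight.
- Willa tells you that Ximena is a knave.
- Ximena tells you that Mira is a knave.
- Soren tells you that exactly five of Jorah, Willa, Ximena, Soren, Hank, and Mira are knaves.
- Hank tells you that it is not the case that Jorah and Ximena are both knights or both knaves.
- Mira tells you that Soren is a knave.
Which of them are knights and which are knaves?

Jorah is a knight, Willa is a knight, Ximena is a knave, Soren is a knave, Hank is a knight, and Mira is a knight.

As a knight, Jorah's statement "Willa is a knight" should be true; it is.
Willa is a knight, and the claim "Ximena is a knave" is indeed true.
Ximena is a knave, so "Mira is a knave" must be False — and it is.
Soren is a knave, and the claim "exactly five of Jorah, Willa, Ximena, Soren, Hank, and Mira are knaves" is indeed False.
As a knight, Hank's statement "it is not the case that Jorah and Ximena are both knights or both knaves" should be true; it is.
Mira is a knight, so "Soren is a knave" must be true — and it is.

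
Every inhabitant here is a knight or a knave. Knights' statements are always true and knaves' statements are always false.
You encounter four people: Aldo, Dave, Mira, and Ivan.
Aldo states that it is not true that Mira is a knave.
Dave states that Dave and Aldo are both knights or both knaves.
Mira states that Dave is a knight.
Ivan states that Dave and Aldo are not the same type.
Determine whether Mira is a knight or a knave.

Consistent assignments: {Aldo=knight, Dave=knight, Mira=knight, Ivan=knave}
In every consistent assignment, Mira is a knight.

Mira is a knight.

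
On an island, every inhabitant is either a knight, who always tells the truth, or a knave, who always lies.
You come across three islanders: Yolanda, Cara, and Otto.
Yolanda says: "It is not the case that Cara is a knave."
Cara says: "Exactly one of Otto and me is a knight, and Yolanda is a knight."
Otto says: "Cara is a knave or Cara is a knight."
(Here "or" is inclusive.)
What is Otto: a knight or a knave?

Otto is a knight.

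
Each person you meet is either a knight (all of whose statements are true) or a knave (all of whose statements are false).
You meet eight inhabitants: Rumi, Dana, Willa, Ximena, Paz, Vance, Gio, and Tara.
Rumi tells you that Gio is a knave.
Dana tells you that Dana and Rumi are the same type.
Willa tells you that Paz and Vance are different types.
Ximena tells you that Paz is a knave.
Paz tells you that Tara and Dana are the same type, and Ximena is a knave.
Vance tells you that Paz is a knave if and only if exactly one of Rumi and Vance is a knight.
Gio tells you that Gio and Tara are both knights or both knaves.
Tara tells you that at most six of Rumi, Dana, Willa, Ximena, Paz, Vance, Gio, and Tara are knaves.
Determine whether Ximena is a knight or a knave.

Ximena is a knave.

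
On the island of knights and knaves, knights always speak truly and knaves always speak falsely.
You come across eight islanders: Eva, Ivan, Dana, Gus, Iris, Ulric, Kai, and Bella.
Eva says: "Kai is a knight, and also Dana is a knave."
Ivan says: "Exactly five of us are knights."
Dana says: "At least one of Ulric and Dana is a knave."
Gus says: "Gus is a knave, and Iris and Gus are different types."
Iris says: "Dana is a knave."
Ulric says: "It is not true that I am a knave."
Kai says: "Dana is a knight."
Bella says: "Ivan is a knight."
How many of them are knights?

2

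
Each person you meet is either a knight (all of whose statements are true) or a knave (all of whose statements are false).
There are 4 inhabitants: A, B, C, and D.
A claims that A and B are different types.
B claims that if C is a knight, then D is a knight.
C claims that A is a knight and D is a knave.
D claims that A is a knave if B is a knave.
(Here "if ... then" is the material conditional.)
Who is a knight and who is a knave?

A is a knight, B is a knave, C is a knight, and D is a knave.

A is a knight, and the claim "A and B are different types" is indeed true.
B is a knave, and the claim "if C is a knight, then D is a knight" is indeed false.
C is a knight; "A is a knight and D is a knave" is true, as required.
Since D is a knave, "A is a knave if B is a knave" needs to be false, which holds.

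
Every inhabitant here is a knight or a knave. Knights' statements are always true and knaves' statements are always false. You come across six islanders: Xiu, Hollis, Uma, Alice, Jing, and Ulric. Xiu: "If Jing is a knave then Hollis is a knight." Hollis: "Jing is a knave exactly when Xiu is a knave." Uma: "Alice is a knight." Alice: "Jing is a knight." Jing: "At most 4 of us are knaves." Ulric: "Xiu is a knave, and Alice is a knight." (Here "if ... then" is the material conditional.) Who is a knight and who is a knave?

Xiu is a knight, Hollis is a knight, Uma is a knight, Alice is a knight, Jing is a knight, and Ulric is a knave.

Xiu (knight): "if Jing is a knave then Hollis is a knight" — true. ✓
Hollis is a knight; "Jing is a knave exactly when Xiu is a knave" is true, as required.
Uma is a knight; "Alice is a knight" is true, as required.
Alice is a knight; "Jing is a knight" is true, as required.
Jing is a knight; "at most 4 of us are knaves" is true, as required.
Ulric is a knave, and the claim "Xiu is a knave, and Alice is a knight" is indeed False.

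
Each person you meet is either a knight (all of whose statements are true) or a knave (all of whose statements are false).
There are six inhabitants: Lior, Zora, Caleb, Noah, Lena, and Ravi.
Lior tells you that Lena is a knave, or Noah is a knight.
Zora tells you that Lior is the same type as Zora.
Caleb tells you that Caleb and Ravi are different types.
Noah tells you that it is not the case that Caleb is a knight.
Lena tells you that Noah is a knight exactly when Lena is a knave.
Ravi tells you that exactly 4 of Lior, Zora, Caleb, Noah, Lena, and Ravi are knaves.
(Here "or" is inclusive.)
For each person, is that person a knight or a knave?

Knights: Lior, Zora, and Caleb. Knaves: Noah, Lena, and Ravi.

Lior (knight): "Lena is a knave, or Noah is a knight" — true. ✓
Zora is a knight, and the claim "Lior is the same type as Zora" is indeed true.
Since Caleb is a knight, "Caleb and Ravi are different types" needs to be true, which holds.
Noah is a knave, and the claim "it is not the case that Caleb is a knight" is indeed False.
Lena is a knave; "Noah is a knight exactly when Lena is a knave" is False, as required.
Ravi is a knave, and the claim "exactly 4 of Lior, Zora, Caleb, Noah, Lena, and Ravi are knaves" is indeed False.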